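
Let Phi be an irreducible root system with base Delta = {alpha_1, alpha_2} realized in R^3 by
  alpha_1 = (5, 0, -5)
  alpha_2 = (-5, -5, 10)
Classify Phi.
Compute the Cartan integers a_ij = 2(alpha_i, alpha_j)/(alpha_j, alpha_j); the resulting 2x2 Cartan matrix is
[[2, -1], [-3, 2]].
The roots have two lengths (squared-length ratio 3:1); the short ones are alpha_{1}. The associated Dynkin diagram is two nodes joined by a triple edge (G_2), so the type is G_2.

type G_2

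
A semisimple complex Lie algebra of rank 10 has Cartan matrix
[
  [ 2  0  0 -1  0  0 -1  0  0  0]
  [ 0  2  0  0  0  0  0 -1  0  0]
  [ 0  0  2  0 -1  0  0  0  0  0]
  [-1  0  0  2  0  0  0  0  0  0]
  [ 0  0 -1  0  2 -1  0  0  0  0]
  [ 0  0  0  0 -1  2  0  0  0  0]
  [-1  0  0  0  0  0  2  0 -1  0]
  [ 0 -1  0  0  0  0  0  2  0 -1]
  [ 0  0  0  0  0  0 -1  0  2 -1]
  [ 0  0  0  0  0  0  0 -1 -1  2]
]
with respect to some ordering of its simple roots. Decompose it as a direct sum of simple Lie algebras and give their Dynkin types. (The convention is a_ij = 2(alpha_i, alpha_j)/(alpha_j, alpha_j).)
The diagram associated to this matrix has two connected components: the simple roots {alpha_3, alpha_5, alpha_6} form a chain of 3 nodes with single edges (A_3), and {alpha_1, alpha_2, alpha_4, alpha_7, alpha_8, alpha_9, alpha_10} form a chain of 7 nodes with single edges (A_7). A semisimple Lie algebra decomposes uniquely as the direct sum of simple ideals, one per connected component of its Dynkin diagram, so g ≅ A_3 ⊕ A_7 (dimension 15 + 63 = 78).

A3 + A7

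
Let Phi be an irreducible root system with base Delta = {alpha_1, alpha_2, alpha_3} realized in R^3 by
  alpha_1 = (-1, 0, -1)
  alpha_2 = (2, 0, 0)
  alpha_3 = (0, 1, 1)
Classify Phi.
Compute the Cartan integers a_ij = 2(alpha_i, alpha_j)/(alpha_j, alpha_j); the resulting 3x3 Cartan matrix is
[[2, -1, -1], [-2, 2, 0], [-1, 0, 2]].
The roots have two lengths (squared-length ratio 2:1); the short ones are alpha_{1,3}. The associated Dynkin diagram is a chain of 3 nodes with a double edge at one end; the terminal node there is the unique long simple root (C_3), so the type is C_3 (the algebra sp(6)).

C3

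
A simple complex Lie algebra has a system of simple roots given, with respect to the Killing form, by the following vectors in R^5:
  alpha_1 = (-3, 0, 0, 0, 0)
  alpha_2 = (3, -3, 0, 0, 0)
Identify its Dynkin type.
B_2 (so(5))

Compute the Cartan integers a_ij = 2(alpha_i, alpha_j)/(alpha_j, alpha_j); the resulting 2x2 Cartan matrix is
[[2, -1], [-2, 2]].
The roots have two lengths (squared-length ratio 2:1); the short ones are alpha_{1}. The associated Dynkin diagram is a chain of 2 nodes with a double edge at one end; the terminal node there is the unique short simple root (B_2), so the type is B_2 (the algebra so(5)).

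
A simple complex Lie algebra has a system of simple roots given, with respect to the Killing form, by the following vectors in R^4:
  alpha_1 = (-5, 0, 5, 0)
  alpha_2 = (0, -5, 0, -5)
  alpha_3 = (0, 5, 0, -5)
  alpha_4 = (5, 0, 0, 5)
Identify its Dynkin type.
Compute the Cartan integers a_ij = 2(alpha_i, alpha_j)/(alpha_j, alpha_j); the resulting 4x4 Cartan matrix is
[[2, 0, 0, -1], [0, 2, 0, -1], [0, 0, 2, -1], [-1, -1, -1, 2]].
All simple roots have the same length, so the diagram is simply laced. The associated Dynkin diagram is a chain of 2 nodes with a fork of two nodes at one end (D_4), so the type is D_4 (the algebra so(8)).

type D_4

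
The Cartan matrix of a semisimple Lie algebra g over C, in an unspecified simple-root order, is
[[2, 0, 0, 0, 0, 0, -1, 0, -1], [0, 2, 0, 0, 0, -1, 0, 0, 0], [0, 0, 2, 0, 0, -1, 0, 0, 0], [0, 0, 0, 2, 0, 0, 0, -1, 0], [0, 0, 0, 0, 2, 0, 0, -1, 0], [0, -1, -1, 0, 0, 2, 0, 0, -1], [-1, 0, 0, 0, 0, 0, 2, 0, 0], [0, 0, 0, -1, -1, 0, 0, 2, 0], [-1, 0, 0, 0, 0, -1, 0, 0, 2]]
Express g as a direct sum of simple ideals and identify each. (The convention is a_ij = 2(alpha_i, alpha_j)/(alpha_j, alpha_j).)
A3 ⊕ D6

The diagram associated to this matrix has two connected components: the simple roots {alpha_4, alpha_5, alpha_8} form a chain of 3 nodes with single edges (A_3), and {alpha_1, alpha_2, alpha_3, alpha_6, alpha_7, alpha_9} form a chain of 4 nodes with a fork of two nodes at one end (D_6). A semisimple Lie algebra decomposes uniquely as the direct sum of simple ideals, one per connected component of its Dynkin diagram, so g ≅ A_3 ⊕ D_6 (dimension 15 + 66 = 81).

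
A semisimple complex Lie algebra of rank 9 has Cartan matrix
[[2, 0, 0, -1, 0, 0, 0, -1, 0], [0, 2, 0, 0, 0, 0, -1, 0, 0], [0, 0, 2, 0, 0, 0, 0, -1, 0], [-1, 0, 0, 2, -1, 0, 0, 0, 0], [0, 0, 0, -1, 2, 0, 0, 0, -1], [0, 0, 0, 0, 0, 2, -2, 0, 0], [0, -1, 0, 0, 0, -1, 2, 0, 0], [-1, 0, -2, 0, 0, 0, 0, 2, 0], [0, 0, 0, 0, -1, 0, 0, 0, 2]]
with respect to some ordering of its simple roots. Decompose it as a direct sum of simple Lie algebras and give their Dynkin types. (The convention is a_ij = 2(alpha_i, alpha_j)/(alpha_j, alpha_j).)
B6 ⊕ C3

The diagram associated to this matrix has two connected components: the simple roots {alpha_1, alpha_3, alpha_4, alpha_5, alpha_8, alpha_9} form a chain of 6 nodes with a double edge at one end; the terminal node there is the unique short simple root (B_6), and {alpha_2, alpha_6, alpha_7} form a chain of 3 nodes with a double edge at one end; the terminal node there is the unique long simple root (C_3). A semisimple Lie algebra decomposes uniquely as the direct sum of simple ideals, one per connected component of its Dynkin diagram, so g ≅ B_6 ⊕ C_3 (dimension 78 + 21 = 99).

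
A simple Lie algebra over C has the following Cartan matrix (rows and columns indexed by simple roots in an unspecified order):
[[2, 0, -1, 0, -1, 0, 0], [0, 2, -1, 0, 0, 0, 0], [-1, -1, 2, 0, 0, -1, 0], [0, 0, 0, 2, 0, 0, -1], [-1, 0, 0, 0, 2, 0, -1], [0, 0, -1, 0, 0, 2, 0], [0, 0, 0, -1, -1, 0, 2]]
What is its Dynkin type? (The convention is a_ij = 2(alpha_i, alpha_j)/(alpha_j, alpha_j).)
D_7 (so(14))

The matrix has rank 7 with 2's on the diagonal. Reading the off-diagonal entries as Dynkin edges (a single edge where a_ij = a_ji = -1; a double or triple edge where a_ij * a_ji = 2 or 3), the diagram is a chain of 5 nodes with a fork of two nodes at one end (D_7). One simple-root ordering that puts it in standard form is (alpha_4, alpha_7, alpha_5, alpha_1, alpha_3, alpha_6, alpha_2). So the algebra is type D_7, i.e. so(14).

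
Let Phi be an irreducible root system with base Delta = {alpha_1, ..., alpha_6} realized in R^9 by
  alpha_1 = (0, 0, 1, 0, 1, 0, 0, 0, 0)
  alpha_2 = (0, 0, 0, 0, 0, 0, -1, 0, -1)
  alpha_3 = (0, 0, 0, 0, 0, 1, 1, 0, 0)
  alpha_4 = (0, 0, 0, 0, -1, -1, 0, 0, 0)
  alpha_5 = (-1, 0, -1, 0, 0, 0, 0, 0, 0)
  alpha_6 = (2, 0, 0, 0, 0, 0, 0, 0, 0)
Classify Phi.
C_6 (sp(12))

Compute the Cartan integers a_ij = 2(alpha_i, alpha_j)/(alpha_j, alpha_j); the resulting 6x6 Cartan matrix is
[[2, 0, 0, -1, -1, 0], [0, 2, -1, 0, 0, 0], [0, -1, 2, -1, 0, 0], [-1, 0, -1, 2, 0, 0], [-1, 0, 0, 0, 2, -1], [0, 0, 0, 0, -2, 2]].
The roots have two lengths (squared-length ratio 2:1); the short ones are alpha_{1,2,3,4,5}. The associated Dynkin diagram is a chain of 6 nodes with a double edge at one end; the terminal node there is the unique long simple root (C_6), so the type is C_6 (the algebra sp(12)).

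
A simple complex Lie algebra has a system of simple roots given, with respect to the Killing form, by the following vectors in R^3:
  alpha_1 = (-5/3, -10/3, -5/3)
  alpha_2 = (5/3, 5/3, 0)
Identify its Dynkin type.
Compute the Cartan integers a_ij = 2(alpha_i, alpha_j)/(alpha_j, alpha_j); the resulting 2x2 Cartan matrix is
[[2, -3], [-1, 2]].
The roots have two lengths (squared-length ratio 3:1); the short ones are alpha_{2}. The associated Dynkin diagram is two nodes joined by a triple edge (G_2), so the type is G_2.

G_2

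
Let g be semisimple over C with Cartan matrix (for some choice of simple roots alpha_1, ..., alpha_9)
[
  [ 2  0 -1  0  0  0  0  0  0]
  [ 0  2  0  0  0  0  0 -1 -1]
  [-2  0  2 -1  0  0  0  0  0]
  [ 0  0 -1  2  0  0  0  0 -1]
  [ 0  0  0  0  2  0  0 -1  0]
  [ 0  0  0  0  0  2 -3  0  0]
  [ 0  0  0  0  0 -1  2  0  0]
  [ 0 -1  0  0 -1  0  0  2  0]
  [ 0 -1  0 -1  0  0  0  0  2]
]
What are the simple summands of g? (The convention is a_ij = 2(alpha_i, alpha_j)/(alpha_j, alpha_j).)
B_7 (so(15)) + G_2

The diagram associated to this matrix has two connected components: the simple roots {alpha_1, alpha_2, alpha_3, alpha_4, alpha_5, alpha_8, alpha_9} form a chain of 7 nodes with a double edge at one end; the terminal node there is the unique short simple root (B_7), and {alpha_6, alpha_7} form two nodes joined by a triple edge (G_2). A semisimple Lie algebra decomposes uniquely as the direct sum of simple ideals, one per connected component of its Dynkin diagram, so g ≅ B_7 ⊕ G_2 (dimension 105 + 14 = 119).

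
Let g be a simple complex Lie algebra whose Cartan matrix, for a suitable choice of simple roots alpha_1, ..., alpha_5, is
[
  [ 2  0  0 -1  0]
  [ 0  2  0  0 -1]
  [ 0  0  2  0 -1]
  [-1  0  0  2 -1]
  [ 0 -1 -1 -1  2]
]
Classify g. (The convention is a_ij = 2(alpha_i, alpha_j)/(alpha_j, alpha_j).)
The matrix has rank 5 with 2's on the diagonal. Reading the off-diagonal entries as Dynkin edges (a single edge where a_ij = a_ji = -1; a double or triple edge where a_ij * a_ji = 2 or 3), the diagram is a chain of 3 nodes with a fork of two nodes at one end (D_5). One simple-root ordering that puts it in standard form is (alpha_1, alpha_4, alpha_5, alpha_2, alpha_3). So the algebra is type D_5, i.e. so(10).

type D_5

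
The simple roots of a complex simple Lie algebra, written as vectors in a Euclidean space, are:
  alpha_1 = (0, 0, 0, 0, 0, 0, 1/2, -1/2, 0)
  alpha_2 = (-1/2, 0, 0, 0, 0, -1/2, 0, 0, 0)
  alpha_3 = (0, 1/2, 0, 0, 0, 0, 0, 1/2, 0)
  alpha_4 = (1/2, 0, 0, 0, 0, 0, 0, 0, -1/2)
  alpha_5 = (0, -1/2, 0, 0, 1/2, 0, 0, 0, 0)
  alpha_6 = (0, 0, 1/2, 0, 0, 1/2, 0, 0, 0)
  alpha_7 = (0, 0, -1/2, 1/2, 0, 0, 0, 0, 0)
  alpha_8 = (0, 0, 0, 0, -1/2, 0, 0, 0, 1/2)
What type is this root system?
A8

Compute the Cartan integers a_ij = 2(alpha_i, alpha_j)/(alpha_j, alpha_j); the resulting 8x8 Cartan matrix is
[[2, 0, -1, 0, 0, 0, 0, 0], [0, 2, 0, -1, 0, -1, 0, 0], [-1, 0, 2, 0, -1, 0, 0, 0], [0, -1, 0, 2, 0, 0, 0, -1], [0, 0, -1, 0, 2, 0, 0, -1], [0, -1, 0, 0, 0, 2, -1, 0], [0, 0, 0, 0, 0, -1, 2, 0], [0, 0, 0, -1, -1, 0, 0, 2]].
All simple roots have the same length, so the diagram is simply laced. The associated Dynkin diagram is a chain of 8 nodes with single edges (A_8), so the type is A_8 (the algebra sl(9)).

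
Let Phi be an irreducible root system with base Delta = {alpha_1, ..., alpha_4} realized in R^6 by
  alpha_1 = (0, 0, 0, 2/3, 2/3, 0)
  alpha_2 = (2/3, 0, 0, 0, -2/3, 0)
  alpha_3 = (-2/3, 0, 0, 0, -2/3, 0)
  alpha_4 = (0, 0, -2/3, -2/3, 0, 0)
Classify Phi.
type D_4

Compute the Cartan integers a_ij = 2(alpha_i, alpha_j)/(alpha_j, alpha_j); the resulting 4x4 Cartan matrix is
[[2, -1, -1, -1], [-1, 2, 0, 0], [-1, 0, 2, 0], [-1, 0, 0, 2]].
All simple roots have the same length, so the diagram is simply laced. The associated Dynkin diagram is a chain of 2 nodes with a fork of two nodes at one end (D_4), so the type is D_4 (the algebra so(8)).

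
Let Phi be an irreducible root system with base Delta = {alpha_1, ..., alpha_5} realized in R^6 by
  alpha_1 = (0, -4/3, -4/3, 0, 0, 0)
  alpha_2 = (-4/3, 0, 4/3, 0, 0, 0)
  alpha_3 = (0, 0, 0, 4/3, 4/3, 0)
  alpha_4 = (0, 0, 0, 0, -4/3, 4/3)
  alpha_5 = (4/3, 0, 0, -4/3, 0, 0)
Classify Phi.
A_5

Compute the Cartan integers a_ij = 2(alpha_i, alpha_j)/(alpha_j, alpha_j); the resulting 5x5 Cartan matrix is
[[2, -1, 0, 0, 0], [-1, 2, 0, 0, -1], [0, 0, 2, -1, -1], [0, 0, -1, 2, 0], [0, -1, -1, 0, 2]].
All simple roots have the same length, so the diagram is simply laced. The associated Dynkin diagram is a chain of 5 nodes with single edges (A_5), so the type is A_5 (the algebra sl(6)).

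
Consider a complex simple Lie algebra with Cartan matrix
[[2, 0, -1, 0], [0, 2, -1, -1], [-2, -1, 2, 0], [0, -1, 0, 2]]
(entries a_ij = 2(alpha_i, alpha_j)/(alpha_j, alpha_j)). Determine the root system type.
B_4

The matrix has rank 4 with 2's on the diagonal. Reading the off-diagonal entries as Dynkin edges (a single edge where a_ij = a_ji = -1; a double or triple edge where a_ij * a_ji = 2 or 3), the diagram is a chain of 4 nodes with a double edge at one end; the terminal node there is the unique short simple root (B_4). One simple-root ordering that puts it in standard form is (alpha_4, alpha_2, alpha_3, alpha_1). So the algebra is type B_4, i.e. so(9).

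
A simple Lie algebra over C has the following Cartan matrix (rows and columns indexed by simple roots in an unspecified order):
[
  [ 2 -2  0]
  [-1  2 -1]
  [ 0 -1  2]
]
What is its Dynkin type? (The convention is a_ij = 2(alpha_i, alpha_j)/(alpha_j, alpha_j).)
The matrix has rank 3 with 2's on the diagonal. Reading the off-diagonal entries as Dynkin edges (a single edge where a_ij = a_ji = -1; a double or triple edge where a_ij * a_ji = 2 or 3), the diagram is a chain of 3 nodes with a double edge at one end; the terminal node there is the unique long simple root (C_3). One simple-root ordering that puts it in standard form is (alpha_3, alpha_2, alpha_1). So the algebra is type C_3, i.e. sp(6).

type C_3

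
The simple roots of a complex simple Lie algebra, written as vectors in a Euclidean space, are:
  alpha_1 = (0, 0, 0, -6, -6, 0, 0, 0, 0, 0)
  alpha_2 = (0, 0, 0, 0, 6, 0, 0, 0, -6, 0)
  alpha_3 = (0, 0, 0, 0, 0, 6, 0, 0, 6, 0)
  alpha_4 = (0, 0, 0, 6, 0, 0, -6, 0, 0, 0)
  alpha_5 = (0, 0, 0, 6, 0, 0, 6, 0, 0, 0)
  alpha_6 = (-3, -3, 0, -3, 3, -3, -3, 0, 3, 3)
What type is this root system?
E_6

Compute the Cartan integers a_ij = 2(alpha_i, alpha_j)/(alpha_j, alpha_j); the resulting 6x6 Cartan matrix is
[[2, -1, 0, -1, -1, 0], [-1, 2, -1, 0, 0, 0], [0, -1, 2, 0, 0, 0], [-1, 0, 0, 2, 0, 0], [-1, 0, 0, 0, 2, -1], [0, 0, 0, 0, -1, 2]].
All simple roots have the same length, so the diagram is simply laced. The associated Dynkin diagram is a chain of 5 nodes with one extra node attached to the third node from one end (E_6), so the type is E_6.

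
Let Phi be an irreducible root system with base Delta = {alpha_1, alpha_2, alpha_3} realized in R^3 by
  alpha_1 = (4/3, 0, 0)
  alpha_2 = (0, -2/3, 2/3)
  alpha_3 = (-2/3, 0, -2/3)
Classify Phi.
Compute the Cartan integers a_ij = 2(alpha_i, alpha_j)/(alpha_j, alpha_j); the resulting 3x3 Cartan matrix is
[[2, 0, -2], [0, 2, -1], [-1, -1, 2]].
The roots have two lengths (squared-length ratio 2:1); the short ones are alpha_{2,3}. The associated Dynkin diagram is a chain of 3 nodes with a double edge at one end; the terminal node there is the unique long simple root (C_3), so the type is C_3 (the algebra sp(6)).

C_3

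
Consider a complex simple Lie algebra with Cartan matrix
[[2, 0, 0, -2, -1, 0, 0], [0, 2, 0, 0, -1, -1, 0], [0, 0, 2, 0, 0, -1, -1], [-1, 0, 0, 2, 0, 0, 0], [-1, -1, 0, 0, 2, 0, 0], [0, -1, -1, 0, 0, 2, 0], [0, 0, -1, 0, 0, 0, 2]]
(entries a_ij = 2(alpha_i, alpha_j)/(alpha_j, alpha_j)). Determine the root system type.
B_7

The matrix has rank 7 with 2's on the diagonal. Reading the off-diagonal entries as Dynkin edges (a single edge where a_ij = a_ji = -1; a double or triple edge where a_ij * a_ji = 2 or 3), the diagram is a chain of 7 nodes with a double edge at one end; the terminal node there is the unique short simple root (B_7). One simple-root ordering that puts it in standard form is (alpha_7, alpha_3, alpha_6, alpha_2, alpha_5, alpha_1, alpha_4). So the algebra is type B_7, i.e. so(15).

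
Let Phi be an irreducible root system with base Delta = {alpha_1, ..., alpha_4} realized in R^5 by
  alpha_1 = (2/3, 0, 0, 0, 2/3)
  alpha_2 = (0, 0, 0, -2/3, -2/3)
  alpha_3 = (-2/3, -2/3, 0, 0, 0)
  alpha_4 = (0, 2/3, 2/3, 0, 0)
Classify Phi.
A_4 (sl(5))

Compute the Cartan integers a_ij = 2(alpha_i, alpha_j)/(alpha_j, alpha_j); the resulting 4x4 Cartan matrix is
[[2, -1, -1, 0], [-1, 2, 0, 0], [-1, 0, 2, -1], [0, 0, -1, 2]].
All simple roots have the same length, so the diagram is simply laced. The associated Dynkin diagram is a chain of 4 nodes with single edges (A_4), so the type is A_4 (the algebra sl(5)).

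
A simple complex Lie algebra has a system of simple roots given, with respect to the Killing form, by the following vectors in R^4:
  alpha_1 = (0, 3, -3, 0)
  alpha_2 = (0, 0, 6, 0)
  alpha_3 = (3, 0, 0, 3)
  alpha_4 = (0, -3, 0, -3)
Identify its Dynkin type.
type C_4

Compute the Cartan integers a_ij = 2(alpha_i, alpha_j)/(alpha_j, alpha_j); the resulting 4x4 Cartan matrix is
[[2, -1, 0, -1], [-2, 2, 0, 0], [0, 0, 2, -1], [-1, 0, -1, 2]].
The roots have two lengths (squared-length ratio 2:1); the short ones are alpha_{1,3,4}. The associated Dynkin diagram is a chain of 4 nodes with a double edge at one end; the terminal node there is the unique long simple root (C_4), so the type is C_4 (the algebra sp(8)).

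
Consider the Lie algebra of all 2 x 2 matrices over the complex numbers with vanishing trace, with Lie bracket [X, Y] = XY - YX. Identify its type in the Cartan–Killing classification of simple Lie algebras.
A1

This is sl(2), which has dimension 2^2 - 1 = 3 and rank 2 - 1 = 1 (a Cartan subalgebra is the diagonal traceless matrices). In the classification of classical Lie algebras, the special linear algebra sl(n+1) has type A_n; here n = 1, so the Dynkin diagram is a chain of 1 nodes with single edges (A_1). Hence the type is A_1.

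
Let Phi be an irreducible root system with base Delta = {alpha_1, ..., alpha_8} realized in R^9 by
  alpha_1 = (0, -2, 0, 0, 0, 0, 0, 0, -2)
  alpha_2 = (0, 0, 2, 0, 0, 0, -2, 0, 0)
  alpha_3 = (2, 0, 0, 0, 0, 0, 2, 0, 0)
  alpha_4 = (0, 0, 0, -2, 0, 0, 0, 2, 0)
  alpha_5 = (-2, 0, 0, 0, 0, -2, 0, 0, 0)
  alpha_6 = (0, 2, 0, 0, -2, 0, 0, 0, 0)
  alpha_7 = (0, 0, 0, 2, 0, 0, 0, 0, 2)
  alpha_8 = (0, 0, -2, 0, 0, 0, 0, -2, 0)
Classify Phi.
type A_8

Compute the Cartan integers a_ij = 2(alpha_i, alpha_j)/(alpha_j, alpha_j); the resulting 8x8 Cartan matrix is
[[2, 0, 0, 0, 0, -1, -1, 0], [0, 2, -1, 0, 0, 0, 0, -1], [0, -1, 2, 0, -1, 0, 0, 0], [0, 0, 0, 2, 0, 0, -1, -1], [0, 0, -1, 0, 2, 0, 0, 0], [-1, 0, 0, 0, 0, 2, 0, 0], [-1, 0, 0, -1, 0, 0, 2, 0], [0, -1, 0, -1, 0, 0, 0, 2]].
All simple roots have the same length, so the diagram is simply laced. The associated Dynkin diagram is a chain of 8 nodes with single edges (A_8), so the type is A_8 (the algebra sl(9)).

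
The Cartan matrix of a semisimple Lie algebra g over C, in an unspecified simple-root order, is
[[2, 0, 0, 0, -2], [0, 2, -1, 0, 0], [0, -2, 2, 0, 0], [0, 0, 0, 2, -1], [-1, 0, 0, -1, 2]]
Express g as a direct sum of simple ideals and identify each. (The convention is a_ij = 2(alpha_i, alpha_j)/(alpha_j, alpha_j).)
B2 ⊕ C3

The diagram associated to this matrix has two connected components: the simple roots {alpha_2, alpha_3} form a chain of 2 nodes with a double edge at one end; the terminal node there is the unique short simple root (B_2), and {alpha_1, alpha_4, alpha_5} form a chain of 3 nodes with a double edge at one end; the terminal node there is the unique long simple root (C_3). A semisimple Lie algebra decomposes uniquely as the direct sum of simple ideals, one per connected component of its Dynkin diagram, so g ≅ B_2 ⊕ C_3 (dimension 10 + 21 = 31).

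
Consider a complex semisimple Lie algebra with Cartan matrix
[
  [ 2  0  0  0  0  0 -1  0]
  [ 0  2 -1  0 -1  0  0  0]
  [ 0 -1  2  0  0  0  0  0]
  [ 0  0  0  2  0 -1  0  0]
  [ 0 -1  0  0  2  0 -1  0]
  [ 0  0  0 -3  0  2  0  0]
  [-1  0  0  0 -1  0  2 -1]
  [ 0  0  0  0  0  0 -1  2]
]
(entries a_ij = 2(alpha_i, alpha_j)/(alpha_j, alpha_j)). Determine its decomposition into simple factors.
type D_6 ⊕ type G_2

The diagram associated to this matrix has two connected components: the simple roots {alpha_1, alpha_2, alpha_3, alpha_5, alpha_7, alpha_8} form a chain of 4 nodes with a fork of two nodes at one end (D_6), and {alpha_4, alpha_6} form two nodes joined by a triple edge (G_2). A semisimple Lie algebra decomposes uniquely as the direct sum of simple ideals, one per connected component of its Dynkin diagram, so g ≅ D_6 ⊕ G_2 (dimension 66 + 14 = 80).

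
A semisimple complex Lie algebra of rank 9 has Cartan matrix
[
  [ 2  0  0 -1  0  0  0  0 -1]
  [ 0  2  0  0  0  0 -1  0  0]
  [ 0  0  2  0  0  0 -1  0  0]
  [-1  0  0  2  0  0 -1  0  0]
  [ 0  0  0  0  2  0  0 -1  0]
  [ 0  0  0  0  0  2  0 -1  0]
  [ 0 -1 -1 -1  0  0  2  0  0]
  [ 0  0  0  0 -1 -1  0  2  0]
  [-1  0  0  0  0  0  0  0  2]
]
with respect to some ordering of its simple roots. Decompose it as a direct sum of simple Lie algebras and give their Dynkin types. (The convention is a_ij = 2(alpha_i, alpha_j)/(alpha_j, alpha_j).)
The diagram associated to this matrix has two connected components: the simple roots {alpha_5, alpha_6, alpha_8} form a chain of 3 nodes with single edges (A_3), and {alpha_1, alpha_2, alpha_3, alpha_4, alpha_7, alpha_9} form a chain of 4 nodes with a fork of two nodes at one end (D_6). A semisimple Lie algebra decomposes uniquely as the direct sum of simple ideals, one per connected component of its Dynkin diagram, so g ≅ A_3 ⊕ D_6 (dimension 15 + 66 = 81).

A_3 (sl(4)) ⊕ D_6 (so(12))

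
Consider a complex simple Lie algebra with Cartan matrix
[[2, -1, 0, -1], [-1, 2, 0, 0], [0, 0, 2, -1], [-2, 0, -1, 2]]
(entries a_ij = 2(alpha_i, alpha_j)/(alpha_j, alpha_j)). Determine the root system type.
F_4

The matrix has rank 4 with 2's on the diagonal. Reading the off-diagonal entries as Dynkin edges (a single edge where a_ij = a_ji = -1; a double or triple edge where a_ij * a_ji = 2 or 3), the diagram is a chain of 4 nodes with a double edge between the middle two (F_4). One simple-root ordering that puts it in standard form is (alpha_3, alpha_4, alpha_1, alpha_2). So the algebra is type F_4.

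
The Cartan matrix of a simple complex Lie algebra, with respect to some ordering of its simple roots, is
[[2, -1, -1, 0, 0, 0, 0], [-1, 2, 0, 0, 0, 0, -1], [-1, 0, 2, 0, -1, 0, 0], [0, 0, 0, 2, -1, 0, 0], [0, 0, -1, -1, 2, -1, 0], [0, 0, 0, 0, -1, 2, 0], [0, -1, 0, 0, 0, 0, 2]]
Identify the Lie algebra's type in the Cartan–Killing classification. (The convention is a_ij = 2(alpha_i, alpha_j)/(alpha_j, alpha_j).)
D7

The matrix has rank 7 with 2's on the diagonal. Reading the off-diagonal entries as Dynkin edges (a single edge where a_ij = a_ji = -1; a double or triple edge where a_ij * a_ji = 2 or 3), the diagram is a chain of 5 nodes with a fork of two nodes at one end (D_7). One simple-root ordering that puts it in standard form is (alpha_7, alpha_2, alpha_1, alpha_3, alpha_5, alpha_6, alpha_4). So the algebra is type D_7, i.e. so(14).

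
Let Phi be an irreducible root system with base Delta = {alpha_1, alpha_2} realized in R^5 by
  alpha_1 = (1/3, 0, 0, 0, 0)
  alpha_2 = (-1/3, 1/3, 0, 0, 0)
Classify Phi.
Compute the Cartan integers a_ij = 2(alpha_i, alpha_j)/(alpha_j, alpha_j); the resulting 2x2 Cartan matrix is
[[2, -1], [-2, 2]].
The roots have two lengths (squared-length ratio 2:1); the short ones are alpha_{1}. The associated Dynkin diagram is a chain of 2 nodes with a double edge at one end; the terminal node there is the unique short simple root (B_2), so the type is B_2 (the algebra so(5)).

type B_2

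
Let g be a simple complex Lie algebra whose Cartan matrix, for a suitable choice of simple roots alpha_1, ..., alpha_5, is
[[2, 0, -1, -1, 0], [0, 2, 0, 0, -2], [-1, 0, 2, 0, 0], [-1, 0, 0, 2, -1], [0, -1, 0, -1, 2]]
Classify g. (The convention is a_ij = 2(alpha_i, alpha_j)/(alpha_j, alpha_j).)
The matrix has rank 5 with 2's on the diagonal. Reading the off-diagonal entries as Dynkin edges (a single edge where a_ij = a_ji = -1; a double or triple edge where a_ij * a_ji = 2 or 3), the diagram is a chain of 5 nodes with a double edge at one end; the terminal node there is the unique long simple root (C_5). One simple-root ordering that puts it in standard form is (alpha_3, alpha_1, alpha_4, alpha_5, alpha_2). So the algebra is type C_5, i.e. sp(10).

C_5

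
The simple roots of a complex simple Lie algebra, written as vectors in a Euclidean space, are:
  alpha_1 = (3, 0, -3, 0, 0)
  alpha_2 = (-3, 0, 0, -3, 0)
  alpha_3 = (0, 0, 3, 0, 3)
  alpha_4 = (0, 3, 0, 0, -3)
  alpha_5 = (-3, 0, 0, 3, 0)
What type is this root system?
Compute the Cartan integers a_ij = 2(alpha_i, alpha_j)/(alpha_j, alpha_j); the resulting 5x5 Cartan matrix is
[[2, -1, -1, 0, -1], [-1, 2, 0, 0, 0], [-1, 0, 2, -1, 0], [0, 0, -1, 2, 0], [-1, 0, 0, 0, 2]].
All simple roots have the same length, so the diagram is simply laced. The associated Dynkin diagram is a chain of 3 nodes with a fork of two nodes at one end (D_5), so the type is D_5 (the algebra so(10)).

type D_5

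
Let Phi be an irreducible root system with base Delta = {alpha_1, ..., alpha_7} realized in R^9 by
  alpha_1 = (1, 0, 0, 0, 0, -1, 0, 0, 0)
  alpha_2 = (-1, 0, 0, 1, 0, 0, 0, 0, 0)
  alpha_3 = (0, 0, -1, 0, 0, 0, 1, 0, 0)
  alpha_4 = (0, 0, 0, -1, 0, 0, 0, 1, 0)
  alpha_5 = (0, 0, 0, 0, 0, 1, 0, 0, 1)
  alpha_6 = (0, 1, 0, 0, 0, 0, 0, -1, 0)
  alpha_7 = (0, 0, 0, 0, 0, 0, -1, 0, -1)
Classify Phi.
Compute the Cartan integers a_ij = 2(alpha_i, alpha_j)/(alpha_j, alpha_j); the resulting 7x7 Cartan matrix is
[[2, -1, 0, 0, -1, 0, 0], [-1, 2, 0, -1, 0, 0, 0], [0, 0, 2, 0, 0, 0, -1], [0, -1, 0, 2, 0, -1, 0], [-1, 0, 0, 0, 2, 0, -1], [0, 0, 0, -1, 0, 2, 0], [0, 0, -1, 0, -1, 0, 2]].
All simple roots have the same length, so the diagram is simply laced. The associated Dynkin diagram is a chain of 7 nodes with single edges (A_7), so the type is A_7 (the algebra sl(8)).

A_7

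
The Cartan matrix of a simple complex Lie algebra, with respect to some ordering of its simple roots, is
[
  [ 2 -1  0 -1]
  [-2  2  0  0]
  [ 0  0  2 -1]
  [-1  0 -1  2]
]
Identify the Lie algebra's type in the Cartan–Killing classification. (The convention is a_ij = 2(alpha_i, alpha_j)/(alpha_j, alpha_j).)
C_4

The matrix has rank 4 with 2's on the diagonal. Reading the off-diagonal entries as Dynkin edges (a single edge where a_ij = a_ji = -1; a double or triple edge where a_ij * a_ji = 2 or 3), the diagram is a chain of 4 nodes with a double edge at one end; the terminal node there is the unique long simple root (C_4). One simple-root ordering that puts it in standard form is (alpha_3, alpha_4, alpha_1, alpha_2). So the algebra is type C_4, i.e. sp(8).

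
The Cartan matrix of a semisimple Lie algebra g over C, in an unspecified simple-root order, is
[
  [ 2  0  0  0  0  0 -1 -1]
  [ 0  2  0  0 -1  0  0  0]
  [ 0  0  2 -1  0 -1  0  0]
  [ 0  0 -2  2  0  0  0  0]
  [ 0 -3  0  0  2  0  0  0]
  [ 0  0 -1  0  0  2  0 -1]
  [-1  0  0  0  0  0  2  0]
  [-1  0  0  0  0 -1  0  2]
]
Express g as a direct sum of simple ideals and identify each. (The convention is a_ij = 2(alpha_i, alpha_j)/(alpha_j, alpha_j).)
The diagram associated to this matrix has two connected components: the simple roots {alpha_1, alpha_3, alpha_4, alpha_6, alpha_7, alpha_8} form a chain of 6 nodes with a double edge at one end; the terminal node there is the unique long simple root (C_6), and {alpha_2, alpha_5} form two nodes joined by a triple edge (G_2). A semisimple Lie algebra decomposes uniquely as the direct sum of simple ideals, one per connected component of its Dynkin diagram, so g ≅ C_6 ⊕ G_2 (dimension 78 + 14 = 92).

C_6 ⊕ G_2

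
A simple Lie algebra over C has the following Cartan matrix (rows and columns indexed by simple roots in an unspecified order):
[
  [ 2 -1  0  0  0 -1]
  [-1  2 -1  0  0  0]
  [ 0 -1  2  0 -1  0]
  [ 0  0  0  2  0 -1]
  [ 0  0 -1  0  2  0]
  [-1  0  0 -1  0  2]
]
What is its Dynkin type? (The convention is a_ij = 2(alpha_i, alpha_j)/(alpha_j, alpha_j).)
A_6 (sl(7))

The matrix has rank 6 with 2's on the diagonal. Reading the off-diagonal entries as Dynkin edges (a single edge where a_ij = a_ji = -1; a double or triple edge where a_ij * a_ji = 2 or 3), the diagram is a chain of 6 nodes with single edges (A_6). One simple-root ordering that puts it in standard form is (alpha_4, alpha_6, alpha_1, alpha_2, alpha_3, alpha_5). So the algebra is type A_6, i.e. sl(7).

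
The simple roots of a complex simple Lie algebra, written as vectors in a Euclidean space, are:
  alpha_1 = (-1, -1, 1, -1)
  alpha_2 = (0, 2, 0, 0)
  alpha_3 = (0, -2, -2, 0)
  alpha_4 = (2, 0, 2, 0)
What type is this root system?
Compute the Cartan integers a_ij = 2(alpha_i, alpha_j)/(alpha_j, alpha_j); the resulting 4x4 Cartan matrix is
[[2, -1, 0, 0], [-1, 2, -1, 0], [0, -2, 2, -1], [0, 0, -1, 2]].
The roots have two lengths (squared-length ratio 2:1); the short ones are alpha_{1,2}. The associated Dynkin diagram is a chain of 4 nodes with a double edge between the middle two (F_4), so the type is F_4.

F4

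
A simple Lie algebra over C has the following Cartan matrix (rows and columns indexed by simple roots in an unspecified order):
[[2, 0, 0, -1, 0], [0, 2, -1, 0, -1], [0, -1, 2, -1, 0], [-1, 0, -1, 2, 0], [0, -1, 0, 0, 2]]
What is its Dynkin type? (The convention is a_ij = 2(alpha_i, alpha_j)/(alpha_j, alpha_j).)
A5

The matrix has rank 5 with 2's on the diagonal. Reading the off-diagonal entries as Dynkin edges (a single edge where a_ij = a_ji = -1; a double or triple edge where a_ij * a_ji = 2 or 3), the diagram is a chain of 5 nodes with single edges (A_5). One simple-root ordering that puts it in standard form is (alpha_1, alpha_4, alpha_3, alpha_2, alpha_5). So the algebra is type A_5, i.e. sl(6).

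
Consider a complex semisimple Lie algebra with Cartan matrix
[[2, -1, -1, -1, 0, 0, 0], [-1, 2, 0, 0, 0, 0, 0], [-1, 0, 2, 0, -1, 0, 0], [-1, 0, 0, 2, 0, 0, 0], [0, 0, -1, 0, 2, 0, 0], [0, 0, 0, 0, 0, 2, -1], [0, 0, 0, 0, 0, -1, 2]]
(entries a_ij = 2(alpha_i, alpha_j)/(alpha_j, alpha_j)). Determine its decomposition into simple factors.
A2 ⊕ D5

The diagram associated to this matrix has two connected components: the simple roots {alpha_6, alpha_7} form a chain of 2 nodes with single edges (A_2), and {alpha_1, alpha_2, alpha_3, alpha_4, alpha_5} form a chain of 3 nodes with a fork of two nodes at one end (D_5). A semisimple Lie algebra decomposes uniquely as the direct sum of simple ideals, one per connected component of its Dynkin diagram, so g ≅ A_2 ⊕ D_5 (dimension 8 + 45 = 53).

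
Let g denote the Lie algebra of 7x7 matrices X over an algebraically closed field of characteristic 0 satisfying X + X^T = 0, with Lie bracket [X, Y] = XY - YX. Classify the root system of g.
This is so(7) with 7 odd, which has dimension 7(7-1)/2 = 21 and rank (7-1)/2 = 3. In the classification of classical Lie algebras, the orthogonal algebra so(2n+1) in an odd number of variables has type B_n; here n = 3, so the Dynkin diagram is a chain of 3 nodes with a double edge at one end; the terminal node there is the unique short simple root (B_3). Hence the type is B_3.

type B_3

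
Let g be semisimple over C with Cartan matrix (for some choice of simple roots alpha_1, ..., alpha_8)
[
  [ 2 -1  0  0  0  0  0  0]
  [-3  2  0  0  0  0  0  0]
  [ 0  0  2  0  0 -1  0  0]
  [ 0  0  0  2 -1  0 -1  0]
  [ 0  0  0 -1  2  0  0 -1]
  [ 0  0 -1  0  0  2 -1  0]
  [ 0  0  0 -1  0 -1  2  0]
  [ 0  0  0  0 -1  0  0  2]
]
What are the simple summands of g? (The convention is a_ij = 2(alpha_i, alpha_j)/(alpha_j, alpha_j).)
The diagram associated to this matrix has two connected components: the simple roots {alpha_3, alpha_4, alpha_5, alpha_6, alpha_7, alpha_8} form a chain of 6 nodes with single edges (A_6), and {alpha_1, alpha_2} form two nodes joined by a triple edge (G_2). A semisimple Lie algebra decomposes uniquely as the direct sum of simple ideals, one per connected component of its Dynkin diagram, so g ≅ A_6 ⊕ G_2 (dimension 48 + 14 = 62).

A_6 + G_2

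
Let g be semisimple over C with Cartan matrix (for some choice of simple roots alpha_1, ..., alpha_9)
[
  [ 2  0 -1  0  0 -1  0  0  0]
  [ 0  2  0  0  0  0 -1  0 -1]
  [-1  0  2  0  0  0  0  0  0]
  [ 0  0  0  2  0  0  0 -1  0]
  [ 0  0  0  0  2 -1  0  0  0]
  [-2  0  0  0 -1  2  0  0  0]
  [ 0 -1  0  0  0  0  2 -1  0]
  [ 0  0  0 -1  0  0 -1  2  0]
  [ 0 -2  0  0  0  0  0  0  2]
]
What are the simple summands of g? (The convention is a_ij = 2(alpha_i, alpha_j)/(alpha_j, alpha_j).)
type C_5 + type F_4

The diagram associated to this matrix has two connected components: the simple roots {alpha_2, alpha_4, alpha_7, alpha_8, alpha_9} form a chain of 5 nodes with a double edge at one end; the terminal node there is the unique long simple root (C_5), and {alpha_1, alpha_3, alpha_5, alpha_6} form a chain of 4 nodes with a double edge between the middle two (F_4). A semisimple Lie algebra decomposes uniquely as the direct sum of simple ideals, one per connected component of its Dynkin diagram, so g ≅ C_5 ⊕ F_4 (dimension 55 + 52 = 107).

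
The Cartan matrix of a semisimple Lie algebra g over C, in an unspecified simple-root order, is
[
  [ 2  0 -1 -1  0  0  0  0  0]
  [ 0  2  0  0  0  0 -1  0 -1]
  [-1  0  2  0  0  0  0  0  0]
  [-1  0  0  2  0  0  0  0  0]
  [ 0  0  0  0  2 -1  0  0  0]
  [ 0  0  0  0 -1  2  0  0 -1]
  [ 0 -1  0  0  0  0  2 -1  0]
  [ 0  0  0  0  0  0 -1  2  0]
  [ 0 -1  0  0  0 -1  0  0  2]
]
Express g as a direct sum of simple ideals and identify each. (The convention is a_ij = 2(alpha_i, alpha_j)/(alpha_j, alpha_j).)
The diagram associated to this matrix has two connected components: the simple roots {alpha_1, alpha_3, alpha_4} form a chain of 3 nodes with single edges (A_3), and {alpha_2, alpha_5, alpha_6, alpha_7, alpha_8, alpha_9} form a chain of 6 nodes with single edges (A_6). A semisimple Lie algebra decomposes uniquely as the direct sum of simple ideals, one per connected component of its Dynkin diagram, so g ≅ A_3 ⊕ A_6 (dimension 15 + 48 = 63).

A3 + A6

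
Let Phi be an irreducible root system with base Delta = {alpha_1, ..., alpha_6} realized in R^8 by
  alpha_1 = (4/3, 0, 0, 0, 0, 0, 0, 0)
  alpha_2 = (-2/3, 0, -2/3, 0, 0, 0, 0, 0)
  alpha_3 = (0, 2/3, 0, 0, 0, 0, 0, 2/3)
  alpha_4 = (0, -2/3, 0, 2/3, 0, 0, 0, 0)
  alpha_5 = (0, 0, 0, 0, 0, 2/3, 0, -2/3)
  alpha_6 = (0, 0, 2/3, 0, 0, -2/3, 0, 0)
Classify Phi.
Compute the Cartan integers a_ij = 2(alpha_i, alpha_j)/(alpha_j, alpha_j); the resulting 6x6 Cartan matrix is
[[2, -2, 0, 0, 0, 0], [-1, 2, 0, 0, 0, -1], [0, 0, 2, -1, -1, 0], [0, 0, -1, 2, 0, 0], [0, 0, -1, 0, 2, -1], [0, -1, 0, 0, -1, 2]].
The roots have two lengths (squared-length ratio 2:1); the short ones are alpha_{2,3,4,5,6}. The associated Dynkin diagram is a chain of 6 nodes with a double edge at one end; the terminal node there is the unique long simple root (C_6), so the type is C_6 (the algebra sp(12)).

type C_6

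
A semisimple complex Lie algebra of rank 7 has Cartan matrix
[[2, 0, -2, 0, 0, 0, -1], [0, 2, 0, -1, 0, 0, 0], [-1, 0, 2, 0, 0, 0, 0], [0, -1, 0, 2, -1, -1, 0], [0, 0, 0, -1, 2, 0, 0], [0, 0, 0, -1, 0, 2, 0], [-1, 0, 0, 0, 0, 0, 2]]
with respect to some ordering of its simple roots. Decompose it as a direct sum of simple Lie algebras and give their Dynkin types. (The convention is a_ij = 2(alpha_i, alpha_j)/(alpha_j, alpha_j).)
The diagram associated to this matrix has two connected components: the simple roots {alpha_1, alpha_3, alpha_7} form a chain of 3 nodes with a double edge at one end; the terminal node there is the unique short simple root (B_3), and {alpha_2, alpha_4, alpha_5, alpha_6} form a chain of 2 nodes with a fork of two nodes at one end (D_4). A semisimple Lie algebra decomposes uniquely as the direct sum of simple ideals, one per connected component of its Dynkin diagram, so g ≅ B_3 ⊕ D_4 (dimension 21 + 28 = 49).

B_3 ⊕ D_4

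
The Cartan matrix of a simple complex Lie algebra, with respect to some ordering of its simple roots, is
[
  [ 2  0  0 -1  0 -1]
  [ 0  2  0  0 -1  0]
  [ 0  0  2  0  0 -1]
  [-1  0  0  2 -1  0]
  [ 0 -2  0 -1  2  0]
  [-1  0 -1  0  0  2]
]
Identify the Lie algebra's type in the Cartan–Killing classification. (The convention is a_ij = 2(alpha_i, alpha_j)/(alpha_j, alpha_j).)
The matrix has rank 6 with 2's on the diagonal. Reading the off-diagonal entries as Dynkin edges (a single edge where a_ij = a_ji = -1; a double or triple edge where a_ij * a_ji = 2 or 3), the diagram is a chain of 6 nodes with a double edge at one end; the terminal node there is the unique short simple root (B_6). One simple-root ordering that puts it in standard form is (alpha_3, alpha_6, alpha_1, alpha_4, alpha_5, alpha_2). So the algebra is type B_6, i.e. so(13).

B_6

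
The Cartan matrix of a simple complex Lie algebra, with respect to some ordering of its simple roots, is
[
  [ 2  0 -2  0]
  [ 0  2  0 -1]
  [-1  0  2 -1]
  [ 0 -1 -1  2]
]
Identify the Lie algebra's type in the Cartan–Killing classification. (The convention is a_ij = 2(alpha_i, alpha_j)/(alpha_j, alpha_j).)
The matrix has rank 4 with 2's on the diagonal. Reading the off-diagonal entries as Dynkin edges (a single edge where a_ij = a_ji = -1; a double or triple edge where a_ij * a_ji = 2 or 3), the diagram is a chain of 4 nodes with a double edge at one end; the terminal node there is the unique long simple root (C_4). One simple-root ordering that puts it in standard form is (alpha_2, alpha_4, alpha_3, alpha_1). So the algebra is type C_4, i.e. sp(8).

type C_4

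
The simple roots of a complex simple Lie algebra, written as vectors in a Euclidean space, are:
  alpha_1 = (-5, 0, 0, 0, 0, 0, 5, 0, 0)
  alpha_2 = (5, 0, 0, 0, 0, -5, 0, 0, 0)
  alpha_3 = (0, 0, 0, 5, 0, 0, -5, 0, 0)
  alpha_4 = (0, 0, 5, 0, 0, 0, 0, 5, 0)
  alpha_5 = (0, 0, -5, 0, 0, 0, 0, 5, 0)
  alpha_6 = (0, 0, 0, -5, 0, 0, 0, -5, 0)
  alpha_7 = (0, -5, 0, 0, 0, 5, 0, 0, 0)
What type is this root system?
Compute the Cartan integers a_ij = 2(alpha_i, alpha_j)/(alpha_j, alpha_j); the resulting 7x7 Cartan matrix is
[[2, -1, -1, 0, 0, 0, 0], [-1, 2, 0, 0, 0, 0, -1], [-1, 0, 2, 0, 0, -1, 0], [0, 0, 0, 2, 0, -1, 0], [0, 0, 0, 0, 2, -1, 0], [0, 0, -1, -1, -1, 2, 0], [0, -1, 0, 0, 0, 0, 2]].
All simple roots have the same length, so the diagram is simply laced. The associated Dynkin diagram is a chain of 5 nodes with a fork of two nodes at one end (D_7), so the type is D_7 (the algebra so(14)).

D7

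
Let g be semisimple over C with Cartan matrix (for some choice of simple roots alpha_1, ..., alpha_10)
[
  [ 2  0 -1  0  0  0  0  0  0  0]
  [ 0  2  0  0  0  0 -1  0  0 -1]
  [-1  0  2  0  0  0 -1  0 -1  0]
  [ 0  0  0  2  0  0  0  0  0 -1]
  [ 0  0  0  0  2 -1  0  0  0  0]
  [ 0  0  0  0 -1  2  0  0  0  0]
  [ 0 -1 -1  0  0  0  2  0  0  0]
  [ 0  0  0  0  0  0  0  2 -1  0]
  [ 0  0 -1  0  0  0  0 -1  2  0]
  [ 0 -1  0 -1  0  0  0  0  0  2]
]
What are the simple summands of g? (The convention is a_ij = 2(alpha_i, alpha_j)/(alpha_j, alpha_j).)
The diagram associated to this matrix has two connected components: the simple roots {alpha_5, alpha_6} form a chain of 2 nodes with single edges (A_2), and {alpha_1, alpha_2, alpha_3, alpha_4, alpha_7, alpha_8, alpha_9, alpha_10} form a chain of 7 nodes with one extra node attached to the third node from one end (E_8). A semisimple Lie algebra decomposes uniquely as the direct sum of simple ideals, one per connected component of its Dynkin diagram, so g ≅ A_2 ⊕ E_8 (dimension 8 + 248 = 256).

A_2 (sl(3)) + E_8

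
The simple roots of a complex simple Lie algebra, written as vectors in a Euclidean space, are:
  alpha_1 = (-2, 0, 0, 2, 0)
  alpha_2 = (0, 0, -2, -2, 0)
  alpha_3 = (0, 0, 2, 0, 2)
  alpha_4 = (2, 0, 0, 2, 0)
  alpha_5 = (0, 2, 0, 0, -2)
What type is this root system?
D5

Compute the Cartan integers a_ij = 2(alpha_i, alpha_j)/(alpha_j, alpha_j); the resulting 5x5 Cartan matrix is
[[2, -1, 0, 0, 0], [-1, 2, -1, -1, 0], [0, -1, 2, 0, -1], [0, -1, 0, 2, 0], [0, 0, -1, 0, 2]].
All simple roots have the same length, so the diagram is simply laced. The associated Dynkin diagram is a chain of 3 nodes with a fork of two nodes at one end (D_5), so the type is D_5 (the algebra so(10)).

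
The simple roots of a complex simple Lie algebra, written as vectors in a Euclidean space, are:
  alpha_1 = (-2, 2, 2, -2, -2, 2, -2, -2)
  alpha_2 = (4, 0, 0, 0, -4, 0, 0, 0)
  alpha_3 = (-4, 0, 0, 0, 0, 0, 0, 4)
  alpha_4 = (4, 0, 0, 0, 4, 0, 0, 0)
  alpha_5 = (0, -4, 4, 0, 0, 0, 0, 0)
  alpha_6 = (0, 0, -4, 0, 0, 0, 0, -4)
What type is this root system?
Compute the Cartan integers a_ij = 2(alpha_i, alpha_j)/(alpha_j, alpha_j); the resulting 6x6 Cartan matrix is
[[2, 0, 0, -1, 0, 0], [0, 2, -1, 0, 0, 0], [0, -1, 2, -1, 0, -1], [-1, 0, -1, 2, 0, 0], [0, 0, 0, 0, 2, -1], [0, 0, -1, 0, -1, 2]].
All simple roots have the same length, so the diagram is simply laced. The associated Dynkin diagram is a chain of 5 nodes with one extra node attached to the third node from one end (E_6), so the type is E_6.

E_6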